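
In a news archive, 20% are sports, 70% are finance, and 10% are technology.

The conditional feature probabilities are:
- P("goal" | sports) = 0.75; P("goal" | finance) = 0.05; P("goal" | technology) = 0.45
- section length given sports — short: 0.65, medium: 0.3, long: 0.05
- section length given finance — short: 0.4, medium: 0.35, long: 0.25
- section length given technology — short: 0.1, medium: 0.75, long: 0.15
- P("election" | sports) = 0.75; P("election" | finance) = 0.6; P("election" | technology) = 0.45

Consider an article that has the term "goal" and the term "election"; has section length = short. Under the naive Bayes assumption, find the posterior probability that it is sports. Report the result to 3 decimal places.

sports: 0.2 × 0.75 × 0.65 × 0.75 = 0.073125
finance: 0.7 × 0.05 × 0.4 × 0.6 = 0.0084
technology: 0.1 × 0.45 × 0.1 × 0.45 = 0.002025
P(sports | x) = 0.073125 / 0.08355 ≈ 0.875

0.875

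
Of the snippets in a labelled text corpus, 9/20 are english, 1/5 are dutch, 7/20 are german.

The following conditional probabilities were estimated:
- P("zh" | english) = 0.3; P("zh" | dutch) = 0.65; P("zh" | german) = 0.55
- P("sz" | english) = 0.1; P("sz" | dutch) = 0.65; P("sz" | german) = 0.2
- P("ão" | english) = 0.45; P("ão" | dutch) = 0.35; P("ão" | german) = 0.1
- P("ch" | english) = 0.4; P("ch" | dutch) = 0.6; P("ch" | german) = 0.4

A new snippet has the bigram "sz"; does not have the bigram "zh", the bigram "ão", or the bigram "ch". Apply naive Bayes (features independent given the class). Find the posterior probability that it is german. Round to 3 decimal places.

0.434

english: 0.45 × (1−0.3) × 0.1 × (1−0.45) × (1−0.4) = 0.010395
dutch: 0.2 × (1−0.65) × 0.65 × (1−0.35) × (1−0.6) = 0.01183
german: 0.35 × (1−0.55) × 0.2 × (1−0.1) × (1−0.4) = 0.01701
P(german | x) = 0.01701 / 0.039235 ≈ 0.434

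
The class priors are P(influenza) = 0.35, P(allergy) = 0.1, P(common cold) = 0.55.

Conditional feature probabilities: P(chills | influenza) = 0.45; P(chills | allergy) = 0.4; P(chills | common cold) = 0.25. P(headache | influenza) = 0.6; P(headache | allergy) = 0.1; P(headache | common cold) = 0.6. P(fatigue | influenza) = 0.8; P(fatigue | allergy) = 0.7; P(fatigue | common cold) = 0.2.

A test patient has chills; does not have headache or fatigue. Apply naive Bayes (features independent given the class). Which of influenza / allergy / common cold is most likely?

influenza: 0.35 × 0.45 × (1−0.6) × (1−0.8) = 0.0126
allergy: 0.1 × 0.4 × (1−0.1) × (1−0.7) = 0.0108
common cold: 0.55 × 0.25 × (1−0.6) × (1−0.2) = 0.044
Highest score → common cold.

common cold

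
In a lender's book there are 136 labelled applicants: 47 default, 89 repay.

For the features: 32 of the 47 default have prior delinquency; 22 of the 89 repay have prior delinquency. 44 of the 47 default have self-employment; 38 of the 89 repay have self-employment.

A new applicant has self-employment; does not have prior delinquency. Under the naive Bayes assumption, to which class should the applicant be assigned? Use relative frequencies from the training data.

default: (47/136) × (15/47) × (44/47) ≈ 0.103254
repay: (89/136) × (67/89) × (38/89) ≈ 0.210344
Highest score → repay.

repay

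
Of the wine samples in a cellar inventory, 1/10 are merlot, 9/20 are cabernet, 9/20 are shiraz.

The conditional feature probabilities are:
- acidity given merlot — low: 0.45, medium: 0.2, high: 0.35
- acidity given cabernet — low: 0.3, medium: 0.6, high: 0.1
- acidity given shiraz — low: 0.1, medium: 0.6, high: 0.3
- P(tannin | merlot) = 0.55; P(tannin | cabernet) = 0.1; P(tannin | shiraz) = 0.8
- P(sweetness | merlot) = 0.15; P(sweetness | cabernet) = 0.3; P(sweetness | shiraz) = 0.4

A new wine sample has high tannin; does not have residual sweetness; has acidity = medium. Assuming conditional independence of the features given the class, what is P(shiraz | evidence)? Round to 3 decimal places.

merlot: 0.1 × 0.2 × 0.55 × (1−0.15) = 0.00935
cabernet: 0.45 × 0.6 × 0.1 × (1−0.3) = 0.0189
shiraz: 0.45 × 0.6 × 0.8 × (1−0.4) = 0.1296
P(shiraz | x) = 0.1296 / 0.15785 ≈ 0.821

0.821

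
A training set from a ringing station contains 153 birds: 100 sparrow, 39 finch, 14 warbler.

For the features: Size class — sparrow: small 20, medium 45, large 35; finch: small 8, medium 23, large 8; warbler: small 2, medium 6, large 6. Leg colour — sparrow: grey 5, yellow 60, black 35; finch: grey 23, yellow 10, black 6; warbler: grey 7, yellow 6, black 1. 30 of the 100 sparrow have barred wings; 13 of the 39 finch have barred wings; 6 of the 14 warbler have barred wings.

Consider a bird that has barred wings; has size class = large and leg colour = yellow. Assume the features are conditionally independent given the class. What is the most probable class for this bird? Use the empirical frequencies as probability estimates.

sparrow: (100/153) × (35/100) × (60/100) × (30/100) ≈ 0.0411765
finch: (39/153) × (8/39) × (10/39) × (13/39) ≈ 0.00446902
warbler: (14/153) × (6/14) × (6/14) × (6/14) ≈ 0.00720288
Highest score → sparrow.

sparrow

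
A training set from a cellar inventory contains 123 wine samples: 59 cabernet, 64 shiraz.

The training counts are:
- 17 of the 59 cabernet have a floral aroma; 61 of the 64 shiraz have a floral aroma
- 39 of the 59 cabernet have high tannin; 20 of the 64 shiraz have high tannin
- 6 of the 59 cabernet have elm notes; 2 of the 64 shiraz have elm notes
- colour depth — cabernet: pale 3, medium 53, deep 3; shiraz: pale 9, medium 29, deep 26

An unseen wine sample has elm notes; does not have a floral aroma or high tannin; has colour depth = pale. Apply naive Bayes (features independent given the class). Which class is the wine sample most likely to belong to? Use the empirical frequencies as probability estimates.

cabernet: (59/123) × (42/59) × (20/59) × (6/59) × (3/59) ≈ 0.000598537
shiraz: (64/123) × (3/64) × (44/64) × (2/64) × (9/64) ≈ 0.0000736888
Highest score → cabernet.

cabernet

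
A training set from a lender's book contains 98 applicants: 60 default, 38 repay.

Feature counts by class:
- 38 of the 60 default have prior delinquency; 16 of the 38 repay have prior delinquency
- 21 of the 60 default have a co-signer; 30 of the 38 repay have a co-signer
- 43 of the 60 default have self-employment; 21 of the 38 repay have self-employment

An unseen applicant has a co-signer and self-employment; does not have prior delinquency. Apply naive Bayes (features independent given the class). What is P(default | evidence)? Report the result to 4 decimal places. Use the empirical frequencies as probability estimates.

0.3650

default: (60/98) × (22/60) × (21/60) × (43/60) ≈ 0.0563095
repay: (38/98) × (22/38) × (30/38) × (21/38) ≈ 0.0979422
P(default | x) = 0.0563095 / 0.1542517 ≈ 0.3650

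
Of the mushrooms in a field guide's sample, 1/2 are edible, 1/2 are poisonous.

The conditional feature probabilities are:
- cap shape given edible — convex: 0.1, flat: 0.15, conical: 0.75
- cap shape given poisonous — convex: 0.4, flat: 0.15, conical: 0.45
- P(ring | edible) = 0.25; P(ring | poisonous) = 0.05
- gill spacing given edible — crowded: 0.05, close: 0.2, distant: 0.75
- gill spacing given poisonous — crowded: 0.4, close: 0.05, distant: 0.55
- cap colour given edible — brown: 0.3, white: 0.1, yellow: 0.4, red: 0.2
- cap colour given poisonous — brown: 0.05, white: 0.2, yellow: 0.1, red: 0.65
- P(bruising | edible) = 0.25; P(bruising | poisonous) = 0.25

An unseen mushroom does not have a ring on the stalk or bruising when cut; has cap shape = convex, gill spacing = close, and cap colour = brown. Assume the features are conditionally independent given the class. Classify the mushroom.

edible: 0.5 × 0.1 × (1−0.25) × 0.2 × 0.3 × (1−0.25) = 0.0016875
poisonous: 0.5 × 0.4 × (1−0.05) × 0.05 × 0.05 × (1−0.25) = 0.00035625
Highest score → edible.

edible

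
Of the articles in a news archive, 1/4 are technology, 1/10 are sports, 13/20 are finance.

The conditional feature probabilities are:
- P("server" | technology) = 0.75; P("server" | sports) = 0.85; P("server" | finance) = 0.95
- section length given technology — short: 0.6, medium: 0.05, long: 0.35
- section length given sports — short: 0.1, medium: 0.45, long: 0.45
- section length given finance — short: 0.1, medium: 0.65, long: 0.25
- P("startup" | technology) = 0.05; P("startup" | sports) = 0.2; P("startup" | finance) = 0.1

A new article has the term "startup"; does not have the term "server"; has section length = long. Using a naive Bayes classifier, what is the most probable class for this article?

technology: 0.25 × (1−0.75) × 0.35 × 0.05 = 0.00109375
sports: 0.1 × (1−0.85) × 0.45 × 0.2 = 0.00135
finance: 0.65 × (1−0.95) × 0.25 × 0.1 = 0.0008125
Highest score → sports.

sports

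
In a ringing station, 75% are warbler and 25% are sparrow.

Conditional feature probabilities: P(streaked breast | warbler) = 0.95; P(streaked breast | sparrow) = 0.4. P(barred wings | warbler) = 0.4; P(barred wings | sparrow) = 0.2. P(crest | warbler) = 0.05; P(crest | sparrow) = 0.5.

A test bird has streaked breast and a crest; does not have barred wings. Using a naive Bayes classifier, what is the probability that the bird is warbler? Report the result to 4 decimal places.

warbler: 0.75 × 0.95 × (1−0.4) × 0.05 = 0.021375
sparrow: 0.25 × 0.4 × (1−0.2) × 0.5 = 0.04
P(warbler | x) = 0.021375 / 0.061375 ≈ 0.3483

0.3483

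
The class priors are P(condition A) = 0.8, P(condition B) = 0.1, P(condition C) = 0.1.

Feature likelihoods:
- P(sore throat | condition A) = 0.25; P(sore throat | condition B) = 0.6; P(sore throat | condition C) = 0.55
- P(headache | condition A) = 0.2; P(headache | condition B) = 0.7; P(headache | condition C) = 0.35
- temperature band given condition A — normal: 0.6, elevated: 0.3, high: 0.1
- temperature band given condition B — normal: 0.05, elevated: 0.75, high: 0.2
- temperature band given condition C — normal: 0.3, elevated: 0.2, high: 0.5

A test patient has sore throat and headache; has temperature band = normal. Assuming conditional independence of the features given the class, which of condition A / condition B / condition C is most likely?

condition A

condition A: 0.8 × 0.25 × 0.2 × 0.6 = 0.024
condition B: 0.1 × 0.6 × 0.7 × 0.05 = 0.0021
condition C: 0.1 × 0.55 × 0.35 × 0.3 = 0.005775
Highest score → condition A.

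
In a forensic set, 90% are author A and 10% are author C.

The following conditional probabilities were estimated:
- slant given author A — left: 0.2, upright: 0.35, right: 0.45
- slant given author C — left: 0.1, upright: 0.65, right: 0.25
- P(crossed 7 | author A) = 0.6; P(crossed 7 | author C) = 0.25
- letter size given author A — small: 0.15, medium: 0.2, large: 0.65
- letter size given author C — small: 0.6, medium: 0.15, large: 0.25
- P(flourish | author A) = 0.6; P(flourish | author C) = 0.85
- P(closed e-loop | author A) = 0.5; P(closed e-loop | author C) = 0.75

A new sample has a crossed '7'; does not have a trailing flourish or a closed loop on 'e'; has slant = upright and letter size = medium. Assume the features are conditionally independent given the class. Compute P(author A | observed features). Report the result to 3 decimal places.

0.988

author A: 0.9 × 0.35 × 0.6 × 0.2 × (1−0.6) × (1−0.5) = 0.00756
author C: 0.1 × 0.65 × 0.25 × 0.15 × (1−0.85) × (1−0.75) = 0.00009140625
P(author A | x) = 0.00756 / 0.00765140625 ≈ 0.988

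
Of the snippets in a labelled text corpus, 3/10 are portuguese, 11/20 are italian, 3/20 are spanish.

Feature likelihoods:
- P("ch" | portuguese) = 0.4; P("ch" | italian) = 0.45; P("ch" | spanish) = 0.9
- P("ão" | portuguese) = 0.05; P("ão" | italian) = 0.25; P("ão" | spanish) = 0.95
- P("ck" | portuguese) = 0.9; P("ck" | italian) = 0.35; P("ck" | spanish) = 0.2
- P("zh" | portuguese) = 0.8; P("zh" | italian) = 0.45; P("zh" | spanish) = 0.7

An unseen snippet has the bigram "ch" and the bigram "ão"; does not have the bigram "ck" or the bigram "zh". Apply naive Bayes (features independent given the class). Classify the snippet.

portuguese: 0.3 × 0.4 × 0.05 × (1−0.9) × (1−0.8) = 0.00012
italian: 0.55 × 0.45 × 0.25 × (1−0.35) × (1−0.45) = 0.0221203125
spanish: 0.15 × 0.9 × 0.95 × (1−0.2) × (1−0.7) = 0.03078
Highest score → spanish.

spanish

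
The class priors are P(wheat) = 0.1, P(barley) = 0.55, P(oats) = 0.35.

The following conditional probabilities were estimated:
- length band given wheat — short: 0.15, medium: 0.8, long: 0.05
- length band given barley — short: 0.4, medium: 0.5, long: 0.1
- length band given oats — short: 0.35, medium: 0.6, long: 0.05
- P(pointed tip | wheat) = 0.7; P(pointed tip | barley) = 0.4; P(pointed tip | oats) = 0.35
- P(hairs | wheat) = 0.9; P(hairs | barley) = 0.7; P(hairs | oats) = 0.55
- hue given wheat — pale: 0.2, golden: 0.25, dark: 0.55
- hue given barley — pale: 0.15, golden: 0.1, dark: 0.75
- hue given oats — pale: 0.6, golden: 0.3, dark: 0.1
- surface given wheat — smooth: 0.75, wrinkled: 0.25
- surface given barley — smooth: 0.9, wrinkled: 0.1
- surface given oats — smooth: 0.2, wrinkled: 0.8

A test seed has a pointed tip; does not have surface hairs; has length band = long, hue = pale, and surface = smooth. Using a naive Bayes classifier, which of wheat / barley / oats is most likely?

barley

wheat: 0.1 × 0.05 × 0.7 × (1−0.9) × 0.2 × 0.75 = 0.0000525
barley: 0.55 × 0.1 × 0.4 × (1−0.7) × 0.15 × 0.9 = 0.000891
oats: 0.35 × 0.05 × 0.35 × (1−0.55) × 0.6 × 0.2 = 0.00033075
Highest score → barley.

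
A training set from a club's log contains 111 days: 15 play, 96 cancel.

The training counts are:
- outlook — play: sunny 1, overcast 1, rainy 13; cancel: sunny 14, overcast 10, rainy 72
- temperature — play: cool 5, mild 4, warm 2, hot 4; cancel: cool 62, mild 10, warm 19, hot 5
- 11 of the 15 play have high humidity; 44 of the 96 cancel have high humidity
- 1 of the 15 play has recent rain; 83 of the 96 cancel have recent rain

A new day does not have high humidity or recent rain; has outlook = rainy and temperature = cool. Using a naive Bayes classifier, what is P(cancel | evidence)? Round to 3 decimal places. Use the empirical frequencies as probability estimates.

0.760

play: (15/111) × (13/15) × (5/15) × (4/15) × (14/15) ≈ 0.00971638
cancel: (96/111) × (72/96) × (62/96) × (52/96) × (13/96) ≈ 0.030728
P(cancel | x) = 0.030728 / 0.04044438 ≈ 0.760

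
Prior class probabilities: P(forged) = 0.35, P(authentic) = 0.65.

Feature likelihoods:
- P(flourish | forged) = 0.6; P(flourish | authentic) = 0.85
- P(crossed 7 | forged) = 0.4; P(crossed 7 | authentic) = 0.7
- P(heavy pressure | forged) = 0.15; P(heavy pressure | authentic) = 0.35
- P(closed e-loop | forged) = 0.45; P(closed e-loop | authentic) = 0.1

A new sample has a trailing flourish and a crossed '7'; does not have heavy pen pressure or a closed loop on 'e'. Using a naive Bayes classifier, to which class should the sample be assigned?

authentic

forged: 0.35 × 0.6 × 0.4 × (1−0.15) × (1−0.45) = 0.03927
authentic: 0.65 × 0.85 × 0.7 × (1−0.35) × (1−0.1) = 0.22624875
Highest score → authentic.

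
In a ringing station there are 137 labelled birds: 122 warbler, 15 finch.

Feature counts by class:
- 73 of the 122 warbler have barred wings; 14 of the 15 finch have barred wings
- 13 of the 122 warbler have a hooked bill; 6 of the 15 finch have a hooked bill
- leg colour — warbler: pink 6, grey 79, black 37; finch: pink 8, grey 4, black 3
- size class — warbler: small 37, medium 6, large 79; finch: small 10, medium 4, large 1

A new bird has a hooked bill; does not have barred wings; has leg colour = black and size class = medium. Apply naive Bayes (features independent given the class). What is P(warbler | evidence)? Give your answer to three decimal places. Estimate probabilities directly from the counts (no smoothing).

warbler: (122/137) × (49/122) × (13/122) × (37/122) × (6/122) ≈ 0.00056845
finch: (15/137) × (1/15) × (6/15) × (3/15) × (4/15) ≈ 0.000155718
P(warbler | x) = 0.00056845 / 0.000724168 ≈ 0.785

0.785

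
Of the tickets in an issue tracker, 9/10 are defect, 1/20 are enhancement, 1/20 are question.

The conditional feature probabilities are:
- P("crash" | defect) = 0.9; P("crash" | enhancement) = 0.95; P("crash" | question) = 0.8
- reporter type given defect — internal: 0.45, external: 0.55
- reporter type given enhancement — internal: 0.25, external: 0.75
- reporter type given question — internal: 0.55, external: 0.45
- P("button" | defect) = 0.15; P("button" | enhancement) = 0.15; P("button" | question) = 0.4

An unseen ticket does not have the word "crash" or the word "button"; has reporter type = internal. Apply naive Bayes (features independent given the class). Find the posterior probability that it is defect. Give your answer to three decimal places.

0.900

defect: 0.9 × (1−0.9) × 0.45 × (1−0.15) = 0.034425
enhancement: 0.05 × (1−0.95) × 0.25 × (1−0.15) = 0.00053125
question: 0.05 × (1−0.8) × 0.55 × (1−0.4) = 0.0033
P(defect | x) = 0.034425 / 0.03825625 ≈ 0.900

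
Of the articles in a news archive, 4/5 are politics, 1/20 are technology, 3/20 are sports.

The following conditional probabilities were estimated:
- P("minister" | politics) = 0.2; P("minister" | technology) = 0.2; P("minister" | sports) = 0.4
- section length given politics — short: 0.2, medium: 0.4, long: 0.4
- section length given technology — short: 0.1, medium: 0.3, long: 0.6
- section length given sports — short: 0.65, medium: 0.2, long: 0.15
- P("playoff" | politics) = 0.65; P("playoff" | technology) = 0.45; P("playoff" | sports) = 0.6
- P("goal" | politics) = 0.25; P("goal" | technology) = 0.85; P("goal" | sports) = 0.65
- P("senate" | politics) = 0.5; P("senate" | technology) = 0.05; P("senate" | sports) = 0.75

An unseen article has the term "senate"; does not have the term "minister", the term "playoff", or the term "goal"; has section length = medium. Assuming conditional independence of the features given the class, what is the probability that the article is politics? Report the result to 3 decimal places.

politics: 0.8 × (1−0.2) × 0.4 × (1−0.65) × (1−0.25) × 0.5 = 0.0336
technology: 0.05 × (1−0.2) × 0.3 × (1−0.45) × (1−0.85) × 0.05 = 0.0000495
sports: 0.15 × (1−0.4) × 0.2 × (1−0.6) × (1−0.65) × 0.75 = 0.00189
P(politics | x) = 0.0336 / 0.0355395 ≈ 0.945

0.945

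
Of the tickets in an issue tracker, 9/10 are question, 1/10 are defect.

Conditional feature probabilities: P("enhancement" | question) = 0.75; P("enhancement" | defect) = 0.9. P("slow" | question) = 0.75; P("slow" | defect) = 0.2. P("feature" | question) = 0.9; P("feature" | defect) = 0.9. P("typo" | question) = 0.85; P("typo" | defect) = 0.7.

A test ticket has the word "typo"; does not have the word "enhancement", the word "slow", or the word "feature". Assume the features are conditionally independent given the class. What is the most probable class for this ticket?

question: 0.9 × (1−0.75) × (1−0.75) × (1−0.9) × 0.85 = 0.00478125
defect: 0.1 × (1−0.9) × (1−0.2) × (1−0.9) × 0.7 = 0.00056
Highest score → question.

question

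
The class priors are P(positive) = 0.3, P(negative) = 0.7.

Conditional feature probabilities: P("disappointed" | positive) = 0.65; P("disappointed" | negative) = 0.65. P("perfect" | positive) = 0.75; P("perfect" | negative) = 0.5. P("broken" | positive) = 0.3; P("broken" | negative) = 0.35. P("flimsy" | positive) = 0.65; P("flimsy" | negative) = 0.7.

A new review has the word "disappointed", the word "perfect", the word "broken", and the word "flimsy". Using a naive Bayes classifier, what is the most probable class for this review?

negative

positive: 0.3 × 0.65 × 0.75 × 0.3 × 0.65 = 0.02851875
negative: 0.7 × 0.65 × 0.5 × 0.35 × 0.7 = 0.0557375
Highest score → negative.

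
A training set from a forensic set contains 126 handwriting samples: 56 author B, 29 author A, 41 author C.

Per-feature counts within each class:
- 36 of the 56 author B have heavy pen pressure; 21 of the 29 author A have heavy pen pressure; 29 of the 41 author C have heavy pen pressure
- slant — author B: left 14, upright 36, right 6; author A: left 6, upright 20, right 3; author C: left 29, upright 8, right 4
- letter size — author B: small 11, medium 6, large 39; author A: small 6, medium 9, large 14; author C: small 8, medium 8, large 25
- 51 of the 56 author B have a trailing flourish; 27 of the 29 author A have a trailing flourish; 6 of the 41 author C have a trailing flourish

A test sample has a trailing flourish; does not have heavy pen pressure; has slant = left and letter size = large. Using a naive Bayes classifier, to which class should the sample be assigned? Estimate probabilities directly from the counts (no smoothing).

author B: (56/126) × (20/56) × (14/56) × (39/56) × (51/56) ≈ 0.0251685
author A: (29/126) × (8/29) × (6/29) × (14/29) × (27/29) ≈ 0.0059043
author C: (41/126) × (12/41) × (29/41) × (25/41) × (6/41) ≈ 0.00601102
Highest score → author B.

author B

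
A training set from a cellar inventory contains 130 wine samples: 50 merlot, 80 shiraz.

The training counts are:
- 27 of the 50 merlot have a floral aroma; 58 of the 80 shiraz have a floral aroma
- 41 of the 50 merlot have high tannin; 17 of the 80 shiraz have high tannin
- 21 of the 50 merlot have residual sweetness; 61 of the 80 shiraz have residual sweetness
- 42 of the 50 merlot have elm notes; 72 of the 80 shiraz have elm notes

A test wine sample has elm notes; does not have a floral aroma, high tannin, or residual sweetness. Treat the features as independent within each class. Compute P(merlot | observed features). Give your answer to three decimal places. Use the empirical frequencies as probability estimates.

merlot: (50/130) × (23/50) × (9/50) × (29/50) × (42/50) ≈ 0.0155154
shiraz: (80/130) × (22/80) × (63/80) × (19/80) × (72/80) ≈ 0.0284863
P(merlot | x) = 0.0155154 / 0.0440017 ≈ 0.353

0.353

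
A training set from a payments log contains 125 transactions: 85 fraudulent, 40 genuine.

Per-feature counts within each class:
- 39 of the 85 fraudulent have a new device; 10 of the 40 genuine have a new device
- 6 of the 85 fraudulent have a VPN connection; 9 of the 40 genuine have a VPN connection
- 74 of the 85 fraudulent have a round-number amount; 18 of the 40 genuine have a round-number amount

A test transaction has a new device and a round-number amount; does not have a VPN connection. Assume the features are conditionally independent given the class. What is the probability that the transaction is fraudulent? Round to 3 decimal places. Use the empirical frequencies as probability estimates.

fraudulent: (85/125) × (39/85) × (79/85) × (74/85) ≈ 0.25245
genuine: (40/125) × (10/40) × (31/40) × (18/40) = 0.0279
P(fraudulent | x) = 0.25245 / 0.28035 ≈ 0.900

0.900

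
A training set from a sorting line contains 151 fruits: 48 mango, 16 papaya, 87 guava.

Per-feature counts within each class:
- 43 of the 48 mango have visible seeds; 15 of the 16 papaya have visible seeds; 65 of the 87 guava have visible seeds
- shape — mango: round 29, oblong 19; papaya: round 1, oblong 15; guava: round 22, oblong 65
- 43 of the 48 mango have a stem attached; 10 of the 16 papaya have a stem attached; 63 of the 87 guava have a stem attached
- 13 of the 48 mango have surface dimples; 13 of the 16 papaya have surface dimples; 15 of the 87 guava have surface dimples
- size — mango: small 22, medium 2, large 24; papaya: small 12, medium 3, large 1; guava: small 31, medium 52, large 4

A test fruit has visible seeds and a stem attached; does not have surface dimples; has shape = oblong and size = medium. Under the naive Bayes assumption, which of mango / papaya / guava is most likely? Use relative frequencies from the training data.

guava

mango: (48/151) × (43/48) × (19/48) × (43/48) × (35/48) × (2/48) ≈ 0.00306794
papaya: (16/151) × (15/16) × (15/16) × (10/16) × (3/16) × (3/16) ≈ 0.00204629
guava: (87/151) × (65/87) × (65/87) × (63/87) × (72/87) × (52/87) ≈ 0.115199
Highest score → guava.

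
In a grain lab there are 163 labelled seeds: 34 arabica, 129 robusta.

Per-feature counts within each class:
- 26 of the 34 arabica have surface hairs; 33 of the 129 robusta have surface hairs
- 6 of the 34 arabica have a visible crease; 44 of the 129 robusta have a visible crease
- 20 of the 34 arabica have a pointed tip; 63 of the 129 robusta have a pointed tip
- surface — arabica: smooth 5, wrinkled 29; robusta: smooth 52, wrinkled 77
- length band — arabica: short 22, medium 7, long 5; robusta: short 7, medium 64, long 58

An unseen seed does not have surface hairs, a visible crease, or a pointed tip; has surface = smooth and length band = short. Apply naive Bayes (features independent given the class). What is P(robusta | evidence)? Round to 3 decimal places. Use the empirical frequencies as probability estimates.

0.733

arabica: (34/163) × (8/34) × (28/34) × (14/34) × (5/34) × (22/34) ≈ 0.00158367
robusta: (129/163) × (96/129) × (85/129) × (66/129) × (52/129) × (7/129) ≈ 0.00434299
P(robusta | x) = 0.00434299 / 0.00592666 ≈ 0.733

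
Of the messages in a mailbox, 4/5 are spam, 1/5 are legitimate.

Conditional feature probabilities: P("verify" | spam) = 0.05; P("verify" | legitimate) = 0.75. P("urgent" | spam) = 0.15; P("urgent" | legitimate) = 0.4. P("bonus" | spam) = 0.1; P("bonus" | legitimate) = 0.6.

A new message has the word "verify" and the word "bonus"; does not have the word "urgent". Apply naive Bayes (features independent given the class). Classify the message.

legitimate

spam: 0.8 × 0.05 × (1−0.15) × 0.1 = 0.0034
legitimate: 0.2 × 0.75 × (1−0.4) × 0.6 = 0.054
Highest score → legitimate.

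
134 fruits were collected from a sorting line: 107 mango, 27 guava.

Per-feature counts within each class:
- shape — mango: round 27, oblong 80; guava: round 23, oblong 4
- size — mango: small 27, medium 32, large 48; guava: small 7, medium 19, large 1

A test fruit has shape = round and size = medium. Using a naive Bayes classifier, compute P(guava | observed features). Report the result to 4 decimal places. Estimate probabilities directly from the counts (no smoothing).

0.6672

mango: (107/134) × (27/107) × (32/107) ≈ 0.0602595
guava: (27/134) × (23/27) × (19/27) ≈ 0.120785
P(guava | x) = 0.120785 / 0.1810445 ≈ 0.6672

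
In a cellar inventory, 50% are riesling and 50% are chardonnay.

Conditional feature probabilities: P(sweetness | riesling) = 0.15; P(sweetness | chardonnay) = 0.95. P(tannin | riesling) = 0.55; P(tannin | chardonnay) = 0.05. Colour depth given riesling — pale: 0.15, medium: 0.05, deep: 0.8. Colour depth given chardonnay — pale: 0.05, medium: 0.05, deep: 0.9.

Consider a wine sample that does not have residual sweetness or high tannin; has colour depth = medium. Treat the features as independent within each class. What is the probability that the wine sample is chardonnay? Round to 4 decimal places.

0.1105

riesling: 0.5 × (1−0.15) × (1−0.55) × 0.05 = 0.0095625
chardonnay: 0.5 × (1−0.95) × (1−0.05) × 0.05 = 0.0011875
P(chardonnay | x) = 0.0011875 / 0.01075 ≈ 0.1105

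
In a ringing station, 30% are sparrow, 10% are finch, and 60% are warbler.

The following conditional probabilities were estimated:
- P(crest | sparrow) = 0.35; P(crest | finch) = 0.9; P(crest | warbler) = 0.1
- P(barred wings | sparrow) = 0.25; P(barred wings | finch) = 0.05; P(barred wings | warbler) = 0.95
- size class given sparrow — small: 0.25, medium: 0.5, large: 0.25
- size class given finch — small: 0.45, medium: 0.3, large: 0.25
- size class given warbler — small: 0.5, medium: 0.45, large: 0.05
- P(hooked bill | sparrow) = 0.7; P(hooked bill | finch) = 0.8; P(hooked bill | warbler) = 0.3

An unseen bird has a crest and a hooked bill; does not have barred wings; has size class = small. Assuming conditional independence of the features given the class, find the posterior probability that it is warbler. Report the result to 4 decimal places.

0.0100

sparrow: 0.3 × 0.35 × (1−0.25) × 0.25 × 0.7 = 0.01378125
finch: 0.1 × 0.9 × (1−0.05) × 0.45 × 0.8 = 0.03078
warbler: 0.6 × 0.1 × (1−0.95) × 0.5 × 0.3 = 0.00045
P(warbler | x) = 0.00045 / 0.04501125 ≈ 0.0100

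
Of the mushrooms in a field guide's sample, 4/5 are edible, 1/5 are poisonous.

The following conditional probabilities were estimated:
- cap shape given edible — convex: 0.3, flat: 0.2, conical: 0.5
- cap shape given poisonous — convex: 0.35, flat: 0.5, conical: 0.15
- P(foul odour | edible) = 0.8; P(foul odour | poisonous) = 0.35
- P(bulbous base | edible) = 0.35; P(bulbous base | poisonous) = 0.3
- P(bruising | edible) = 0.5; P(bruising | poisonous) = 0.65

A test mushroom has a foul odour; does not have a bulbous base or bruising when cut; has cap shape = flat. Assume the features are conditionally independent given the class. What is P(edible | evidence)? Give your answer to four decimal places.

edible: 0.8 × 0.2 × 0.8 × (1−0.35) × (1−0.5) = 0.0416
poisonous: 0.2 × 0.5 × 0.35 × (1−0.3) × (1−0.65) = 0.008575
P(edible | x) = 0.0416 / 0.050175 ≈ 0.8291

0.8291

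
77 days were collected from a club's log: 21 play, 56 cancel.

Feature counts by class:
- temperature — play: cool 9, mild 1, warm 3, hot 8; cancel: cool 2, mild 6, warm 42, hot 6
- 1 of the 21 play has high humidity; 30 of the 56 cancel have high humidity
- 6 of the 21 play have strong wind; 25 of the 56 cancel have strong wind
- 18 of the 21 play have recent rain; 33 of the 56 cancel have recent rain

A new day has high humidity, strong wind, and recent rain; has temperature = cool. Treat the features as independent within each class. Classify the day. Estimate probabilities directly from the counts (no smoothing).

cancel

play: (21/77) × (9/21) × (1/21) × (6/21) × (18/21) ≈ 0.00136307
cancel: (56/77) × (2/56) × (30/56) × (25/56) × (33/56) ≈ 0.00366058
Highest score → cancel.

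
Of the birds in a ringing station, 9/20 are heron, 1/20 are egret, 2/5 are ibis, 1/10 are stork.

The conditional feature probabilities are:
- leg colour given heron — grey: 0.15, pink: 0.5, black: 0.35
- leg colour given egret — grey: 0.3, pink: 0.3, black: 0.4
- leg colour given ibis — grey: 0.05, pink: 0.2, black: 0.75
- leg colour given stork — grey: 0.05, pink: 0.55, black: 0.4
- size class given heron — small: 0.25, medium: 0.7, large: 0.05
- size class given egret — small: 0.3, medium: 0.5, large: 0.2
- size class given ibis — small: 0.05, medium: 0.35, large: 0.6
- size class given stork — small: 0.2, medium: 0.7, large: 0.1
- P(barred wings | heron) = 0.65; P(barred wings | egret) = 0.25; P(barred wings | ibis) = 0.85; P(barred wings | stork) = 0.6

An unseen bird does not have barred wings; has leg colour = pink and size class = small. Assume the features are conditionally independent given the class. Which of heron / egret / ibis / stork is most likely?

heron: 0.45 × 0.5 × 0.25 × (1−0.65) = 0.0196875
egret: 0.05 × 0.3 × 0.3 × (1−0.25) = 0.003375
ibis: 0.4 × 0.2 × 0.05 × (1−0.85) = 0.0006
stork: 0.1 × 0.55 × 0.2 × (1−0.6) = 0.0044
Highest score → heron.

heron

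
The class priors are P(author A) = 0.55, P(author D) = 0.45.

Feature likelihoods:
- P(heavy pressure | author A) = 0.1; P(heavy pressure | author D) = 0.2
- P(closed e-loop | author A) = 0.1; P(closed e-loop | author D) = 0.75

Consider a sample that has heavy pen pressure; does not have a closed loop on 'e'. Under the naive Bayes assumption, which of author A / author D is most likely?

author A

author A: 0.55 × 0.1 × (1−0.1) = 0.0495
author D: 0.45 × 0.2 × (1−0.75) = 0.0225
Highest score → author A.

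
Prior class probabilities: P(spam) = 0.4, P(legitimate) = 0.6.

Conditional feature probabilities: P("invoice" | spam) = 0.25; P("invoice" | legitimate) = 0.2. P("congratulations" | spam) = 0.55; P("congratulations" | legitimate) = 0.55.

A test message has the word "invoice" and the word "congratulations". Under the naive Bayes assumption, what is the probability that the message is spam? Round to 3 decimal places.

0.455

spam: 0.4 × 0.25 × 0.55 = 0.055
legitimate: 0.6 × 0.2 × 0.55 = 0.066
P(spam | x) = 0.055 / 0.121 ≈ 0.455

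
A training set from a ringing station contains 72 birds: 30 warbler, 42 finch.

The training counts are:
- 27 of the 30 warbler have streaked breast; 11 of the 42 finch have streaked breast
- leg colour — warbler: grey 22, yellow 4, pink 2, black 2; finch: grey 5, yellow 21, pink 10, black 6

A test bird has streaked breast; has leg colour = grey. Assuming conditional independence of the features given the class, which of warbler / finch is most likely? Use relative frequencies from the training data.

warbler

warbler: (30/72) × (27/30) × (22/30) = 0.275
finch: (42/72) × (11/42) × (5/42) ≈ 0.0181878
Highest score → warbler.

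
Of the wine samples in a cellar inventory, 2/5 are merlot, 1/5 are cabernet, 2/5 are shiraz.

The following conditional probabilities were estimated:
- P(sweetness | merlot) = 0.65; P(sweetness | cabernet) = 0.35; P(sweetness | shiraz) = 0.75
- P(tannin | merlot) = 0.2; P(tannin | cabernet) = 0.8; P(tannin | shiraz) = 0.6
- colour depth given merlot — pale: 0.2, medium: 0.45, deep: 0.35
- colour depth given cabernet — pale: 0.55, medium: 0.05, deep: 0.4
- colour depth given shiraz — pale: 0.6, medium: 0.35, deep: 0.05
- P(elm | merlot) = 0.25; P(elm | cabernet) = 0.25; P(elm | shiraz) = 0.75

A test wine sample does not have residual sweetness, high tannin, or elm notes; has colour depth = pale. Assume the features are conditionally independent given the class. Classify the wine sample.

merlot

merlot: 0.4 × (1−0.65) × (1−0.2) × 0.2 × (1−0.25) = 0.0168
cabernet: 0.2 × (1−0.35) × (1−0.8) × 0.55 × (1−0.25) = 0.010725
shiraz: 0.4 × (1−0.75) × (1−0.6) × 0.6 × (1−0.75) = 0.006
Highest score → merlot.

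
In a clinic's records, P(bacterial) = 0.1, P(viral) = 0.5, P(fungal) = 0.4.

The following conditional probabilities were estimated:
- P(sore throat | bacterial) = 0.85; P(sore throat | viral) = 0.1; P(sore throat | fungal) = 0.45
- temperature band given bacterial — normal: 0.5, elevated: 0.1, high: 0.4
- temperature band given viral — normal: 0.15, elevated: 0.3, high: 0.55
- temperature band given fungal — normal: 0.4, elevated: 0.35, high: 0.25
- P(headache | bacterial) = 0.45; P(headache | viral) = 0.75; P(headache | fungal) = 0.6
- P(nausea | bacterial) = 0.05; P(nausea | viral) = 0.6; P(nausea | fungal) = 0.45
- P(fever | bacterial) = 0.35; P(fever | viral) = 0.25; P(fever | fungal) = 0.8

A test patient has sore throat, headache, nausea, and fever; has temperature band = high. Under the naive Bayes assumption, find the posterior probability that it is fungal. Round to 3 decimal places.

bacterial: 0.1 × 0.85 × 0.4 × 0.45 × 0.05 × 0.35 = 0.00026775
viral: 0.5 × 0.1 × 0.55 × 0.75 × 0.6 × 0.25 = 0.00309375
fungal: 0.4 × 0.45 × 0.25 × 0.6 × 0.45 × 0.8 = 0.00972
P(fungal | x) = 0.00972 / 0.0130815 ≈ 0.743

0.743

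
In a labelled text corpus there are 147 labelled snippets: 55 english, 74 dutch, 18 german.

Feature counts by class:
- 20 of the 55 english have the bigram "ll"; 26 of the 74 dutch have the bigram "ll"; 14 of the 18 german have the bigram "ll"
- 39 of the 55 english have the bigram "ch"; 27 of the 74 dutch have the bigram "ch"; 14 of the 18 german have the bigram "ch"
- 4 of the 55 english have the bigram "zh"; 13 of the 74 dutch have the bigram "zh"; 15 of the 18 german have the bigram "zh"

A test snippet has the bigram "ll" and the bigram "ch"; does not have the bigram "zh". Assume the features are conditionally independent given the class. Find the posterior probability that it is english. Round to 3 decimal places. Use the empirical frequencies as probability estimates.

0.577

english: (55/147) × (20/55) × (39/55) × (51/55) ≈ 0.0894586
dutch: (74/147) × (26/74) × (27/74) × (61/74) ≈ 0.0531969
german: (18/147) × (14/18) × (14/18) × (3/18) ≈ 0.0123457
P(english | x) = 0.0894586 / 0.1550012 ≈ 0.577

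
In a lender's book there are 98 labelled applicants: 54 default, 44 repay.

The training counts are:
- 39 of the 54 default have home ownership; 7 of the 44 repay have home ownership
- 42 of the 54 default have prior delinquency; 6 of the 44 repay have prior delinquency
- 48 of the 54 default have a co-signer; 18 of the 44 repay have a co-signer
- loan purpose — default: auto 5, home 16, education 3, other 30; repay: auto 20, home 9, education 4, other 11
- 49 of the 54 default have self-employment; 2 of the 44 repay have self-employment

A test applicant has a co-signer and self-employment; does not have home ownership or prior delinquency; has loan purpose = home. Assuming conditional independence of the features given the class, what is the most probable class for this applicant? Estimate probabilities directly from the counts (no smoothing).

default: (54/98) × (15/54) × (12/54) × (48/54) × (16/54) × (49/54) ≈ 0.00812884
repay: (44/98) × (37/44) × (38/44) × (18/44) × (9/44) × (2/44) ≈ 0.00124021
Highest score → default.

default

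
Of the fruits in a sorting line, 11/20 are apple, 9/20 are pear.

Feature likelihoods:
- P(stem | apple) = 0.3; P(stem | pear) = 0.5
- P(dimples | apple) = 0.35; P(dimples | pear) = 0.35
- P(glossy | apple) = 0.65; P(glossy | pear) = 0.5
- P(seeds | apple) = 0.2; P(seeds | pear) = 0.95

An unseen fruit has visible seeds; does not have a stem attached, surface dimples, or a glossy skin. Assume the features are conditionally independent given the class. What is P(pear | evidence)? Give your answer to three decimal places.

apple: 0.55 × (1−0.3) × (1−0.35) × (1−0.65) × 0.2 = 0.0175175
pear: 0.45 × (1−0.5) × (1−0.35) × (1−0.5) × 0.95 = 0.06946875
P(pear | x) = 0.06946875 / 0.08698625 ≈ 0.799

0.799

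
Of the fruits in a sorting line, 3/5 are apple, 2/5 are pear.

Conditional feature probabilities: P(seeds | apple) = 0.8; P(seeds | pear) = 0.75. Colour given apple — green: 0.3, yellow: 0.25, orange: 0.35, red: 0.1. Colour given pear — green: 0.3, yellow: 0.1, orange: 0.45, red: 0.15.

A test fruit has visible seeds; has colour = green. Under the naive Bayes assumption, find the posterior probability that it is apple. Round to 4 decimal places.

apple: 0.6 × 0.8 × 0.3 = 0.144
pear: 0.4 × 0.75 × 0.3 = 0.09
P(apple | x) = 0.144 / 0.234 ≈ 0.6154

0.6154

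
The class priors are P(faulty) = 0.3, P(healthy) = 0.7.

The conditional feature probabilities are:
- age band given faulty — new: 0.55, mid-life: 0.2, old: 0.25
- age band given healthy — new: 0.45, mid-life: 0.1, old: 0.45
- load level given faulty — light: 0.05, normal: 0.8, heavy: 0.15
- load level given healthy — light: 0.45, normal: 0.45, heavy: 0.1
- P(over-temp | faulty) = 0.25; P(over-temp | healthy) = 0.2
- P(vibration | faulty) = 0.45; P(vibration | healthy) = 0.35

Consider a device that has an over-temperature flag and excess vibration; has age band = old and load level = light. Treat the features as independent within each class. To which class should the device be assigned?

faulty: 0.3 × 0.25 × 0.05 × 0.25 × 0.45 = 0.000421875
healthy: 0.7 × 0.45 × 0.45 × 0.2 × 0.35 = 0.0099225
Highest score → healthy.

healthy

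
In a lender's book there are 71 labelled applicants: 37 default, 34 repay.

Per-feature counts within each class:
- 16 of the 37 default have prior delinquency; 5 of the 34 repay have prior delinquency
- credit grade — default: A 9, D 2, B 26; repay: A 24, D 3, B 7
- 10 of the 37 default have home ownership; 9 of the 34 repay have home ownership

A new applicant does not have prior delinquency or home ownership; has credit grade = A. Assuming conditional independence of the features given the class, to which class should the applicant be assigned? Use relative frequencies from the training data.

default: (37/71) × (21/37) × (9/37) × (27/37) ≈ 0.0525005
repay: (34/71) × (29/34) × (24/34) × (25/34) ≈ 0.211999
Highest score → repay.

repay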